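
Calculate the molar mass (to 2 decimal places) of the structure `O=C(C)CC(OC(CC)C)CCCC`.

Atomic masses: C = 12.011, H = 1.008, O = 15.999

200.32

Molecular formula: C12H24O2.
M = 12×12.011 + 24×1.008 + 2×15.999 = 200.32 g/mol.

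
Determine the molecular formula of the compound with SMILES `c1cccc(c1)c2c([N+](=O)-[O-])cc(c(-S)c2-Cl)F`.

Heavy atoms from the SMILES: 12 C, 1 Cl, 1 F, 1 N, 2 O, 1 S.
Implicit hydrogens by atom environment:
  6 × C (aromatic): 1 H each → 6
  6 × C (aromatic): no H
  1 × Cl: no H
  1 × F: no H
  1 × N (charge +1): no H
  1 × O: no H
  1 × O (charge -1): no H
  1 × S: 1 H
  Total hydrogens = 7.
Molecular formula: C12H7ClFNO2S

C12H7ClFNO2S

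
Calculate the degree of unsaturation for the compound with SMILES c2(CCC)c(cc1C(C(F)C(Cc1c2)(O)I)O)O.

5

Molecular formula from the SMILES: C13H16FIO3.
DoU = (2C + 2 + N − H − X)/2 = (2·13 + 2 + 0 − 16 − 2)/2 = 10/2 = 5.
(Structurally: 2 ring(s) + 3 π bond(s) = 5.)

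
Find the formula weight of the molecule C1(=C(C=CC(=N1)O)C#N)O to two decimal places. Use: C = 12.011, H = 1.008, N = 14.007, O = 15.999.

136.11

Molecular formula: C6H4N2O2.
M = 6×12.011 + 4×1.008 + 2×14.007 + 2×15.999 = 136.11 g/mol.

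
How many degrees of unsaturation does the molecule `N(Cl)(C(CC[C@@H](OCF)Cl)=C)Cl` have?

1

Molecular formula from the SMILES: C6H9Cl3FNO.
DoU = (2C + 2 + N − H − X)/2 = (2·6 + 2 + 1 − 9 − 4)/2 = 2/2 = 1.
(Structurally: 0 ring(s) + 1 π bond(s) = 1.)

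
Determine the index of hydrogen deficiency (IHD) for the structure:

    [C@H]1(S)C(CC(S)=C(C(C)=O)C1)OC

3

Molecular formula from the SMILES: C9H14O2S2.
DoU = (2C + 2 + N − H − X)/2 = (2·9 + 2 + 0 − 14 − 0)/2 = 6/2 = 3.
(Structurally: 1 ring(s) + 2 π bond(s) = 3.)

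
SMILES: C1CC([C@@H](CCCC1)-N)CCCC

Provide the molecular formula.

Heavy atoms from the SMILES: 12 C, 1 N.
Implicit hydrogens by atom environment:
  9 × C: 2 H each → 18
  2 × C: 1 H each → 2
  1 × C: 3 H
  1 × N: 2 H
  Total hydrogens = 25.
Molecular formula: C12H25N

C12H25N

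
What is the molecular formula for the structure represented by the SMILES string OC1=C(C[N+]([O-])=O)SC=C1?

C5H5NO3S

Heavy atoms from the SMILES: 5 C, 1 N, 3 O, 1 S.
Implicit hydrogens by atom environment:
  2 × C (aromatic): 1 H each → 2
  2 × C (aromatic): no H
  1 × C: 2 H
  1 × N (charge +1): no H
  1 × O: 1 H
  1 × O: no H
  1 × O (charge -1): no H
  1 × S (aromatic): no H
  Total hydrogens = 5.
Molecular formula: C5H5NO3S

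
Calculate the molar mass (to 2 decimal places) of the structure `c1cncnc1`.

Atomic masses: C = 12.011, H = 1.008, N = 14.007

Molecular formula: C4H4N2.
M = 4×12.011 + 4×1.008 + 2×14.007 = 80.09 g/mol.

80.09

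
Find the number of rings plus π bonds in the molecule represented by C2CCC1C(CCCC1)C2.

2

Molecular formula from the SMILES: C10H18.
DoU = (2C + 2 + N − H − X)/2 = (2·10 + 2 + 0 − 18 − 0)/2 = 4/2 = 2.
(Structurally: 2 ring(s) + 0 π bond(s) = 2.)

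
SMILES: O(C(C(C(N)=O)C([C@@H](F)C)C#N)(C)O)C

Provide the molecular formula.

C9H15FN2O3

Heavy atoms from the SMILES: 9 C, 1 F, 2 N, 3 O.
Implicit hydrogens by atom environment:
  3 × C: 3 H each → 9
  3 × C: 1 H each → 3
  3 × C: no H
  2 × O: no H
  1 × F: no H
  1 × N: 2 H
  1 × N: no H
  1 × O: 1 H
  Total hydrogens = 15.
Molecular formula: C9H15FN2O3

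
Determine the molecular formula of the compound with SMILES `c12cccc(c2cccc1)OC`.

Heavy atoms from the SMILES: 11 C, 1 O.
Implicit hydrogens by atom environment:
  7 × C (aromatic): 1 H each → 7
  3 × C (aromatic): no H
  1 × C: 3 H
  1 × O: no H
  Total hydrogens = 10.
Molecular formula: C11H10O

C11H10O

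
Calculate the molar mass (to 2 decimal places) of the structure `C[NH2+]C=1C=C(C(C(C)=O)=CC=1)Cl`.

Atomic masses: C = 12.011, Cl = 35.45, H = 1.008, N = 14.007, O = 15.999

184.64

Molecular formula: C9H11ClNO+.
M = 9×12.011 + 1×35.45 + 11×1.008 + 1×14.007 + 1×15.999 = 184.64 g/mol.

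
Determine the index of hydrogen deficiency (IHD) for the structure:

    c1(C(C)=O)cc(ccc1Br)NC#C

Molecular formula from the SMILES: C10H8BrNO.
DoU = (2C + 2 + N − H − X)/2 = (2·10 + 2 + 1 − 8 − 1)/2 = 14/2 = 7.
(Structurally: 1 ring(s) + 6 π bond(s) = 7.)

7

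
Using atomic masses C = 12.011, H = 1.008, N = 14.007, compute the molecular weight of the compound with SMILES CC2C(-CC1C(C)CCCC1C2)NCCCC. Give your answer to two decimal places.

Molecular formula: C16H31N.
M = 16×12.011 + 31×1.008 + 1×14.007 = 237.43 g/mol.

237.43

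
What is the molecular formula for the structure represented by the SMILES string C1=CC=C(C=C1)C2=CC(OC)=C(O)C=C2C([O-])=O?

C14H11O4-

Heavy atoms from the SMILES: 14 C, 4 O.
Implicit hydrogens by atom environment:
  7 × C (aromatic): 1 H each → 7
  5 × C (aromatic): no H
  2 × O: no H
  1 × C: 3 H
  1 × C: no H
  1 × O: 1 H
  1 × O (charge -1): no H
  Total hydrogens = 11.
Net charge -1.
Molecular formula: C14H11O4-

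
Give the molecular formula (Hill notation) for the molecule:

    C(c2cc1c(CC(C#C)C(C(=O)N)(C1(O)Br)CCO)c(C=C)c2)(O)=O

C18H18BrNO5

Heavy atoms from the SMILES: 1 Br, 18 C, 1 N, 5 O.
Implicit hydrogens by atom environment:
  5 × C: no H
  4 × C: 2 H each → 8
  4 × C (aromatic): no H
  3 × C: 1 H each → 3
  3 × O: 1 H each → 3
  2 × C (aromatic): 1 H each → 2
  2 × O: no H
  1 × Br: no H
  1 × N: 2 H
  Total hydrogens = 18.
Molecular formula: C18H18BrNO5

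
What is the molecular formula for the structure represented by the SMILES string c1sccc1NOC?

C5H7NOS

Heavy atoms from the SMILES: 5 C, 1 N, 1 O, 1 S.
Implicit hydrogens by atom environment:
  3 × C (aromatic): 1 H each → 3
  1 × C: 3 H
  1 × C (aromatic): no H
  1 × N: 1 H
  1 × O: no H
  1 × S (aromatic): no H
  Total hydrogens = 7.
Molecular formula: C5H7NOS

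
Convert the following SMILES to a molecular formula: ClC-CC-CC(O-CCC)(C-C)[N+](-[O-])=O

C10H20ClNO3

Heavy atoms from the SMILES: 10 C, 1 Cl, 1 N, 3 O.
Implicit hydrogens by atom environment:
  7 × C: 2 H each → 14
  2 × C: 3 H each → 6
  2 × O: no H
  1 × C: no H
  1 × Cl: no H
  1 × N (charge +1): no H
  1 × O (charge -1): no H
  Total hydrogens = 20.
Molecular formula: C10H20ClNO3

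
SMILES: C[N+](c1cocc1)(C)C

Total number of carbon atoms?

The symbol for carbon appears 7 times in the SMILES. Lowercase c denotes aromatic carbon and counts toward C.

7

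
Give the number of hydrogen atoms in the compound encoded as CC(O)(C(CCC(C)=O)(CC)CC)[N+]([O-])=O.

Hydrogens are implicit in SMILES; fill each atom to its normal valence:
  4 × C: 3 H each → 12
  4 × C: 2 H each → 8
  3 × C: no H
  2 × O: no H
  1 × N (charge +1): no H
  1 × O: 1 H
  1 × O (charge -1): no H
  Total hydrogens = 21.

21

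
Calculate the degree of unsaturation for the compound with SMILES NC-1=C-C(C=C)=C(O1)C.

4

Molecular formula from the SMILES: C7H9NO.
DoU = (2C + 2 + N − H − X)/2 = (2·7 + 2 + 1 − 9 − 0)/2 = 8/2 = 4.
(Structurally: 1 ring(s) + 3 π bond(s) = 4.)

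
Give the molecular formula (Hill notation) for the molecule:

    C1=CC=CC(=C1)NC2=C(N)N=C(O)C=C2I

C11H10IN3O

Heavy atoms from the SMILES: 11 C, 1 I, 3 N, 1 O.
Implicit hydrogens by atom environment:
  6 × C (aromatic): 1 H each → 6
  5 × C (aromatic): no H
  1 × I: no H
  1 × N: 2 H
  1 × N: 1 H
  1 × N (aromatic): no H
  1 × O: 1 H
  Total hydrogens = 10.
Molecular formula: C11H10IN3O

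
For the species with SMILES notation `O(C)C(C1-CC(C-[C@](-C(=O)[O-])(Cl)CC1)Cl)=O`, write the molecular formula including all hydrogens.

Heavy atoms from the SMILES: 10 C, 2 Cl, 4 O.
Implicit hydrogens by atom environment:
  4 × C: 2 H each → 8
  3 × C: no H
  3 × O: no H
  2 × C: 1 H each → 2
  2 × Cl: no H
  1 × C: 3 H
  1 × O (charge -1): no H
  Total hydrogens = 13.
Net charge -1.
Molecular formula: C10H13Cl2O4-

C10H13Cl2O4-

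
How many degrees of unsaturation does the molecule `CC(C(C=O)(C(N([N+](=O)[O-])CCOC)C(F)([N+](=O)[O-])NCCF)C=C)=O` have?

Molecular formula from the SMILES: C13H20F2N4O7.
DoU = (2C + 2 + N − H − X)/2 = (2·13 + 2 + 4 − 20 − 2)/2 = 10/2 = 5.
(Structurally: 0 ring(s) + 5 π bond(s) = 5.)

5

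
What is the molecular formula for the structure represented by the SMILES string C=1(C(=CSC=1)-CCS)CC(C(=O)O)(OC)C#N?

C11H13NO3S2

Heavy atoms from the SMILES: 11 C, 1 N, 3 O, 2 S.
Implicit hydrogens by atom environment:
  3 × C: 2 H each → 6
  3 × C: no H
  2 × C (aromatic): 1 H each → 2
  2 × C (aromatic): no H
  2 × O: no H
  1 × C: 3 H
  1 × N: no H
  1 × O: 1 H
  1 × S: 1 H
  1 × S (aromatic): no H
  Total hydrogens = 13.
Molecular formula: C11H13NO3S2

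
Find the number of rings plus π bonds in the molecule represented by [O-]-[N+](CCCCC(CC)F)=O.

1

Molecular formula from the SMILES: C7H14FNO2.
DoU = (2C + 2 + N − H − X)/2 = (2·7 + 2 + 1 − 14 − 1)/2 = 2/2 = 1.
(Structurally: 0 ring(s) + 1 π bond(s) = 1.)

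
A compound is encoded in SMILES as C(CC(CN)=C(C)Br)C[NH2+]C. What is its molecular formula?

C8H18BrN2+

Heavy atoms from the SMILES: 1 Br, 8 C, 2 N.
Implicit hydrogens by atom environment:
  4 × C: 2 H each → 8
  2 × C: 3 H each → 6
  2 × C: no H
  1 × Br: no H
  1 × N: 2 H
  1 × N (charge +1): 2 H
  Total hydrogens = 18.
Net charge +1.
Molecular formula: C8H18BrN2+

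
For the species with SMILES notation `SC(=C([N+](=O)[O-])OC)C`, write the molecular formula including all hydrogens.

C4H7NO3S

Heavy atoms from the SMILES: 4 C, 1 N, 3 O, 1 S.
Implicit hydrogens by atom environment:
  2 × C: 3 H each → 6
  2 × C: no H
  2 × O: no H
  1 × N (charge +1): no H
  1 × O (charge -1): no H
  1 × S: 1 H
  Total hydrogens = 7.
Molecular formula: C4H7NO3S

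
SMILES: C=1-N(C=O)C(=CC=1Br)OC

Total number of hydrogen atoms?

6

Hydrogens are implicit in SMILES; fill each atom to its normal valence:
  2 × C (aromatic): 1 H each → 2
  2 × C (aromatic): no H
  2 × O: no H
  1 × Br: no H
  1 × C: 3 H
  1 × C: 1 H
  1 × N (aromatic): no H
  Total hydrogens = 6.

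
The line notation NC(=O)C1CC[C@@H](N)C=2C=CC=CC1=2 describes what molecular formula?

C11H14N2O

Heavy atoms from the SMILES: 11 C, 2 N, 1 O.
Implicit hydrogens by atom environment:
  4 × C (aromatic): 1 H each → 4
  2 × C: 2 H each → 4
  2 × C: 1 H each → 2
  2 × C (aromatic): no H
  2 × N: 2 H each → 4
  1 × C: no H
  1 × O: no H
  Total hydrogens = 14.
Molecular formula: C11H14N2O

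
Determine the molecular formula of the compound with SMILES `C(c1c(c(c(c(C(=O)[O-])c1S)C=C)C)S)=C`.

C12H11O2S2-

Heavy atoms from the SMILES: 12 C, 2 O, 2 S.
Implicit hydrogens by atom environment:
  6 × C (aromatic): no H
  2 × C: 2 H each → 4
  2 × C: 1 H each → 2
  2 × S: 1 H each → 2
  1 × C: 3 H
  1 × C: no H
  1 × O: no H
  1 × O (charge -1): no H
  Total hydrogens = 11.
Net charge -1.
Molecular formula: C12H11O2S2-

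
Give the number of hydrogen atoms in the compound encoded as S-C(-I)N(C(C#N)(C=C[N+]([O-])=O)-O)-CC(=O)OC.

Hydrogens are implicit in SMILES; fill each atom to its normal valence:
  3 × C: 1 H each → 3
  3 × C: no H
  3 × O: no H
  2 × N: no H
  1 × C: 3 H
  1 × C: 2 H
  1 × I: no H
  1 × N (charge +1): no H
  1 × O: 1 H
  1 × O (charge -1): no H
  1 × S: 1 H
  Total hydrogens = 10.

10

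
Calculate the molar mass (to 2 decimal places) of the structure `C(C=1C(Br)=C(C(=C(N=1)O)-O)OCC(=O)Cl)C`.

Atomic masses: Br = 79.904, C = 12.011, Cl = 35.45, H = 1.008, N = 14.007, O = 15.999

310.53

Molecular formula: C9H9BrClNO4.
M = 1×79.904 + 9×12.011 + 1×35.45 + 9×1.008 + 1×14.007 + 4×15.999 = 310.53 g/mol.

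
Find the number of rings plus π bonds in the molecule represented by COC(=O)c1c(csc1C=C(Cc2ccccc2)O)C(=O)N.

10

Molecular formula from the SMILES: C16H15NO4S.
DoU = (2C + 2 + N − H − X)/2 = (2·16 + 2 + 1 − 15 − 0)/2 = 20/2 = 10.
(Structurally: 2 ring(s) + 8 π bond(s) = 10.)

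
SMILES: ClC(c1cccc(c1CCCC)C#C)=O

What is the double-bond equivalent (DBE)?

Molecular formula from the SMILES: C13H13ClO.
DoU = (2C + 2 + N − H − X)/2 = (2·13 + 2 + 0 − 13 − 1)/2 = 14/2 = 7.
(Structurally: 1 ring(s) + 6 π bond(s) = 7.)

7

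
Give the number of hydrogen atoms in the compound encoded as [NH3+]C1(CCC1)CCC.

Hydrogens are implicit in SMILES; fill each atom to its normal valence:
  5 × C: 2 H each → 10
  1 × C: 3 H
  1 × C: no H
  1 × N (charge +1): 3 H
  Total hydrogens = 16.

16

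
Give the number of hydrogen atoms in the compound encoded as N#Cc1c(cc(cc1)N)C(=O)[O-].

Hydrogens are implicit in SMILES; fill each atom to its normal valence:
  3 × C (aromatic): 1 H each → 3
  3 × C (aromatic): no H
  2 × C: no H
  1 × N: 2 H
  1 × N: no H
  1 × O: no H
  1 × O (charge -1): no H
  Total hydrogens = 5.

5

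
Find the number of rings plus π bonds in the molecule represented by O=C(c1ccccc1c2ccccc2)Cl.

9

Molecular formula from the SMILES: C13H9ClO.
DoU = (2C + 2 + N − H − X)/2 = (2·13 + 2 + 0 − 9 − 1)/2 = 18/2 = 9.
(Structurally: 2 ring(s) + 7 π bond(s) = 9.)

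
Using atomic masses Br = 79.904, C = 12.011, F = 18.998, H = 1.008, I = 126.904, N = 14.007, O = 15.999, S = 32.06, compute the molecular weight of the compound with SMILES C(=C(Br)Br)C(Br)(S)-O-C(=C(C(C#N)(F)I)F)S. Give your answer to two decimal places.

Molecular formula: C7H3Br3F2INOS2.
M = 3×79.904 + 7×12.011 + 2×18.998 + 3×1.008 + 1×126.904 + 1×14.007 + 1×15.999 + 2×32.06 = 585.84 g/mol.

585.84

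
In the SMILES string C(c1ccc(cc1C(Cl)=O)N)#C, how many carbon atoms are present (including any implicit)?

The symbol for carbon appears 9 times in the SMILES. Lowercase c denotes aromatic carbon and counts toward C.

9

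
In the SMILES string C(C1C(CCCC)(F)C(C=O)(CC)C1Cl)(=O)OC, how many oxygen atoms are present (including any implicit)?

3

The symbol for oxygen appears 3 times in the SMILES.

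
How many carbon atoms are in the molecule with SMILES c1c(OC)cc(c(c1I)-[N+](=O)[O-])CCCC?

The symbol for carbon appears 11 times in the SMILES. Lowercase c denotes aromatic carbon and counts toward C.

11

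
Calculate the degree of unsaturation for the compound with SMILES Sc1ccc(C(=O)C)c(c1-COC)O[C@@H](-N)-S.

5

Molecular formula from the SMILES: C11H15NO3S2.
DoU = (2C + 2 + N − H − X)/2 = (2·11 + 2 + 1 − 15 − 0)/2 = 10/2 = 5.
(Structurally: 1 ring(s) + 4 π bond(s) = 5.)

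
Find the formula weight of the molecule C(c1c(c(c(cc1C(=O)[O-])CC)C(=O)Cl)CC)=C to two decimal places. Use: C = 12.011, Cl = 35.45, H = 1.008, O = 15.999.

Molecular formula: C14H14ClO3-.
M = 14×12.011 + 1×35.45 + 14×1.008 + 3×15.999 = 265.71 g/mol.

265.71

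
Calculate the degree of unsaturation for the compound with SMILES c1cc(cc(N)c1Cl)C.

4

Molecular formula from the SMILES: C7H8ClN.
DoU = (2C + 2 + N − H − X)/2 = (2·7 + 2 + 1 − 8 − 1)/2 = 8/2 = 4.
(Structurally: 1 ring(s) + 3 π bond(s) = 4.)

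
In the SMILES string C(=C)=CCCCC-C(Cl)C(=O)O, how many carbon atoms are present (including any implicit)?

9

The symbol for carbon appears 9 times in the SMILES. (Cl is a single chlorine, not C + l.)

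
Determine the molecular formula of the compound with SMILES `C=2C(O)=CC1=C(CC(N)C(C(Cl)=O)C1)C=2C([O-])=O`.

C12H11ClNO4-

Heavy atoms from the SMILES: 12 C, 1 Cl, 1 N, 4 O.
Implicit hydrogens by atom environment:
  4 × C (aromatic): no H
  2 × C: 2 H each → 4
  2 × C (aromatic): 1 H each → 2
  2 × C: 1 H each → 2
  2 × C: no H
  2 × O: no H
  1 × Cl: no H
  1 × N: 2 H
  1 × O: 1 H
  1 × O (charge -1): no H
  Total hydrogens = 11.
Net charge -1.
Molecular formula: C12H11ClNO4-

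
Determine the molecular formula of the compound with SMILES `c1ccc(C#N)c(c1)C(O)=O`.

Heavy atoms from the SMILES: 8 C, 1 N, 2 O.
Implicit hydrogens by atom environment:
  4 × C (aromatic): 1 H each → 4
  2 × C (aromatic): no H
  2 × C: no H
  1 × N: no H
  1 × O: 1 H
  1 × O: no H
  Total hydrogens = 5.
Molecular formula: C8H5NO2

C8H5NO2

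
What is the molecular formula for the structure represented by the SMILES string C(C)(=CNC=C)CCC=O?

Heavy atoms from the SMILES: 8 C, 1 N, 1 O.
Implicit hydrogens by atom environment:
  3 × C: 2 H each → 6
  3 × C: 1 H each → 3
  1 × C: 3 H
  1 × C: no H
  1 × N: 1 H
  1 × O: no H
  Total hydrogens = 13.
Molecular formula: C8H13NO

C8H13NO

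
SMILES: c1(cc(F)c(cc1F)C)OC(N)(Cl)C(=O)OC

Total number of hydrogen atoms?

Hydrogens are implicit in SMILES; fill each atom to its normal valence:
  4 × C (aromatic): no H
  3 × O: no H
  2 × C: 3 H each → 6
  2 × C (aromatic): 1 H each → 2
  2 × C: no H
  2 × F: no H
  1 × Cl: no H
  1 × N: 2 H
  Total hydrogens = 10.

10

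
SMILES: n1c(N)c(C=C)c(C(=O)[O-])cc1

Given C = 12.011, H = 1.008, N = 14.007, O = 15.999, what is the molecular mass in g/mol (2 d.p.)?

Molecular formula: C8H7N2O2-.
M = 8×12.011 + 7×1.008 + 2×14.007 + 2×15.999 = 163.16 g/mol.

163.16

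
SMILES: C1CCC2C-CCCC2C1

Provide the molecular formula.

Heavy atoms from the SMILES: 10 C.
Implicit hydrogens by atom environment:
  8 × C: 2 H each → 16
  2 × C: 1 H each → 2
  Total hydrogens = 18.
Molecular formula: C10H18

C10H18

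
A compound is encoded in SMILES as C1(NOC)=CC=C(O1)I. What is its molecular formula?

C5H6INO2

Heavy atoms from the SMILES: 5 C, 1 I, 1 N, 2 O.
Implicit hydrogens by atom environment:
  2 × C (aromatic): 1 H each → 2
  2 × C (aromatic): no H
  1 × C: 3 H
  1 × I: no H
  1 × N: 1 H
  1 × O (aromatic): no H
  1 × O: no H
  Total hydrogens = 6.
Molecular formula: C5H6INO2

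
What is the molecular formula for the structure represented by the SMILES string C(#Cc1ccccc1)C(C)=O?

C10H8O

Heavy atoms from the SMILES: 10 C, 1 O.
Implicit hydrogens by atom environment:
  5 × C (aromatic): 1 H each → 5
  3 × C: no H
  1 × C: 3 H
  1 × C (aromatic): no H
  1 × O: no H
  Total hydrogens = 8.
Molecular formula: C10H8O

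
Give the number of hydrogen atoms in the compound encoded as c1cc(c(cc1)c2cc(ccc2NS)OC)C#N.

Hydrogens are implicit in SMILES; fill each atom to its normal valence:
  7 × C (aromatic): 1 H each → 7
  5 × C (aromatic): no H
  1 × C: 3 H
  1 × C: no H
  1 × N: 1 H
  1 × N: no H
  1 × O: no H
  1 × S: 1 H
  Total hydrogens = 12.

12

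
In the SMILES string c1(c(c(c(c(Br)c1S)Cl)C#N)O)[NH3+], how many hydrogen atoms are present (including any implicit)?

Hydrogens are implicit in SMILES; fill each atom to its normal valence:
  6 × C (aromatic): no H
  1 × Br: no H
  1 × C: no H
  1 × Cl: no H
  1 × N (charge +1): 3 H
  1 × N: no H
  1 × O: 1 H
  1 × S: 1 H
  Total hydrogens = 5.

5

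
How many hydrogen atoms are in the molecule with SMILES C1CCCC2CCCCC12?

18

Hydrogens are implicit in SMILES; fill each atom to its normal valence:
  8 × C: 2 H each → 16
  2 × C: 1 H each → 2
  Total hydrogens = 18.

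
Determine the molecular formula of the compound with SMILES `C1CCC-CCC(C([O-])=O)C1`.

C9H15O2-

Heavy atoms from the SMILES: 9 C, 2 O.
Implicit hydrogens by atom environment:
  7 × C: 2 H each → 14
  1 × C: 1 H
  1 × C: no H
  1 × O: no H
  1 × O (charge -1): no H
  Total hydrogens = 15.
Net charge -1.
Molecular formula: C9H15O2-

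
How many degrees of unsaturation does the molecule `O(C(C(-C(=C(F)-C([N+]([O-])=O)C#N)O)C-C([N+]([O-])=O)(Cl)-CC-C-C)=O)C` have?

6

Molecular formula from the SMILES: C13H17ClFN3O7.
DoU = (2C + 2 + N − H − X)/2 = (2·13 + 2 + 3 − 17 − 2)/2 = 12/2 = 6.
(Structurally: 0 ring(s) + 6 π bond(s) = 6.)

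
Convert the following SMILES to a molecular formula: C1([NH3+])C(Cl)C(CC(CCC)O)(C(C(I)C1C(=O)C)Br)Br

C13H22Br2ClINO2+

Heavy atoms from the SMILES: 2 Br, 13 C, 1 Cl, 1 I, 1 N, 2 O.
Implicit hydrogens by atom environment:
  6 × C: 1 H each → 6
  3 × C: 2 H each → 6
  2 × Br: no H
  2 × C: 3 H each → 6
  2 × C: no H
  1 × Cl: no H
  1 × I: no H
  1 × N (charge +1): 3 H
  1 × O: 1 H
  1 × O: no H
  Total hydrogens = 22.
Net charge +1.
Molecular formula: C13H22Br2ClINO2+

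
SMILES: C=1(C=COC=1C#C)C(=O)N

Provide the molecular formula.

Heavy atoms from the SMILES: 7 C, 1 N, 2 O.
Implicit hydrogens by atom environment:
  2 × C (aromatic): 1 H each → 2
  2 × C (aromatic): no H
  2 × C: no H
  1 × C: 1 H
  1 × N: 2 H
  1 × O (aromatic): no H
  1 × O: no H
  Total hydrogens = 5.
Molecular formula: C7H5NO2

C7H5NO2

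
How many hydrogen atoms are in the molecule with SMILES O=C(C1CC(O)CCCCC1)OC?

Hydrogens are implicit in SMILES; fill each atom to its normal valence:
  6 × C: 2 H each → 12
  2 × C: 1 H each → 2
  2 × O: no H
  1 × C: 3 H
  1 × C: no H
  1 × O: 1 H
  Total hydrogens = 18.

18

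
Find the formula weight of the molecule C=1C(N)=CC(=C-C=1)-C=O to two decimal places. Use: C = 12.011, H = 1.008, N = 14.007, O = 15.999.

Molecular formula: C7H7NO.
M = 7×12.011 + 7×1.008 + 1×14.007 + 1×15.999 = 121.14 g/mol.

121.14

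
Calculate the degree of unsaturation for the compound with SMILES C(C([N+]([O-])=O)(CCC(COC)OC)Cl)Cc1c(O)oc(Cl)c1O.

4

Molecular formula from the SMILES: C13H19Cl2NO7.
DoU = (2C + 2 + N − H − X)/2 = (2·13 + 2 + 1 − 19 − 2)/2 = 8/2 = 4.
(Structurally: 1 ring(s) + 3 π bond(s) = 4.)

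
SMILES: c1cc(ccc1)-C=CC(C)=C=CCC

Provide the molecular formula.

C14H16

Heavy atoms from the SMILES: 14 C.
Implicit hydrogens by atom environment:
  5 × C (aromatic): 1 H each → 5
  3 × C: 1 H each → 3
  2 × C: 3 H each → 6
  2 × C: no H
  1 × C: 2 H
  1 × C (aromatic): no H
  Total hydrogens = 16.
Molecular formula: C14H16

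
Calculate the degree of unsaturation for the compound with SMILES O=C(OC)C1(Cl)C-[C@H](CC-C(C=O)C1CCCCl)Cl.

3

Molecular formula from the SMILES: C13H19Cl3O3.
DoU = (2C + 2 + N − H − X)/2 = (2·13 + 2 + 0 − 19 − 3)/2 = 6/2 = 3.
(Structurally: 1 ring(s) + 2 π bond(s) = 3.)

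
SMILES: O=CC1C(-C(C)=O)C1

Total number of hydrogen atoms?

8

Hydrogens are implicit in SMILES; fill each atom to its normal valence:
  3 × C: 1 H each → 3
  2 × O: no H
  1 × C: 3 H
  1 × C: 2 H
  1 × C: no H
  Total hydrogens = 8.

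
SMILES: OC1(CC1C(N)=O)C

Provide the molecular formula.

Heavy atoms from the SMILES: 5 C, 1 N, 2 O.
Implicit hydrogens by atom environment:
  2 × C: no H
  1 × C: 3 H
  1 × C: 2 H
  1 × C: 1 H
  1 × N: 2 H
  1 × O: 1 H
  1 × O: no H
  Total hydrogens = 9.
Molecular formula: C5H9NO2

C5H9NO2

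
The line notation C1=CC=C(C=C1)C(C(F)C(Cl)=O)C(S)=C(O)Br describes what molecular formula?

C11H9BrClFO2S

Heavy atoms from the SMILES: 1 Br, 11 C, 1 Cl, 1 F, 2 O, 1 S.
Implicit hydrogens by atom environment:
  5 × C (aromatic): 1 H each → 5
  3 × C: no H
  2 × C: 1 H each → 2
  1 × Br: no H
  1 × C (aromatic): no H
  1 × Cl: no H
  1 × F: no H
  1 × O: 1 H
  1 × O: no H
  1 × S: 1 H
  Total hydrogens = 9.
Molecular formula: C11H9BrClFO2S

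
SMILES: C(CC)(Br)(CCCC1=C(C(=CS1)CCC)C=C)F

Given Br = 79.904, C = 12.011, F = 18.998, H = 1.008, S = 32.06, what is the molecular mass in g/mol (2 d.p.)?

Molecular formula: C15H22BrFS.
M = 1×79.904 + 15×12.011 + 1×18.998 + 22×1.008 + 1×32.06 = 333.30 g/mol.

333.30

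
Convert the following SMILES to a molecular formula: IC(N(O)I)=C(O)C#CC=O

Heavy atoms from the SMILES: 5 C, 2 I, 1 N, 3 O.
Implicit hydrogens by atom environment:
  4 × C: no H
  2 × I: no H
  2 × O: 1 H each → 2
  1 × C: 1 H
  1 × N: no H
  1 × O: no H
  Total hydrogens = 3.
Molecular formula: C5H3I2NO3

C5H3I2NO3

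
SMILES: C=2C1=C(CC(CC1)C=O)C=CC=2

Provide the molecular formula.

Heavy atoms from the SMILES: 11 C, 1 O.
Implicit hydrogens by atom environment:
  4 × C (aromatic): 1 H each → 4
  3 × C: 2 H each → 6
  2 × C: 1 H each → 2
  2 × C (aromatic): no H
  1 × O: no H
  Total hydrogens = 12.
Molecular formula: C11H12O

C11H12O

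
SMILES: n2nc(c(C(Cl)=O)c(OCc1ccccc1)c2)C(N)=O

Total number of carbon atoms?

13

The symbol for carbon appears 13 times in the SMILES. Lowercase c denotes aromatic carbon and counts toward C.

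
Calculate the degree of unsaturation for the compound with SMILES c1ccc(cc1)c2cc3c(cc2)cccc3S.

11

Molecular formula from the SMILES: C16H12S.
DoU = (2C + 2 + N − H − X)/2 = (2·16 + 2 + 0 − 12 − 0)/2 = 22/2 = 11.
(Structurally: 3 ring(s) + 8 π bond(s) = 11.)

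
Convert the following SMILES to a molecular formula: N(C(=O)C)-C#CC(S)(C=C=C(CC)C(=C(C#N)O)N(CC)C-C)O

Heavy atoms from the SMILES: 17 C, 3 N, 3 O, 1 S.
Implicit hydrogens by atom environment:
  9 × C: no H
  4 × C: 3 H each → 12
  3 × C: 2 H each → 6
  2 × N: no H
  2 × O: 1 H each → 2
  1 × C: 1 H
  1 × N: 1 H
  1 × O: no H
  1 × S: 1 H
  Total hydrogens = 23.
Molecular formula: C17H23N3O3S

C17H23N3O3S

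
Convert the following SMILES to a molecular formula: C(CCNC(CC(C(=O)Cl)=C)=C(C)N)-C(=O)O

C11H17ClN2O3

Heavy atoms from the SMILES: 11 C, 1 Cl, 2 N, 3 O.
Implicit hydrogens by atom environment:
  5 × C: 2 H each → 10
  5 × C: no H
  2 × O: no H
  1 × C: 3 H
  1 × Cl: no H
  1 × N: 2 H
  1 × N: 1 H
  1 × O: 1 H
  Total hydrogens = 17.
Molecular formula: C11H17ClN2O3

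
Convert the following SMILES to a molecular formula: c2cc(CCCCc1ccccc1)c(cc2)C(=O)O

Heavy atoms from the SMILES: 17 C, 2 O.
Implicit hydrogens by atom environment:
  9 × C (aromatic): 1 H each → 9
  4 × C: 2 H each → 8
  3 × C (aromatic): no H
  1 × C: no H
  1 × O: 1 H
  1 × O: no H
  Total hydrogens = 18.
Molecular formula: C17H18O2

C17H18O2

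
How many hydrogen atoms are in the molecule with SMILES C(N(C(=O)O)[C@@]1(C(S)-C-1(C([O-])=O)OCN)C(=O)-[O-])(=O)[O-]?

Hydrogens are implicit in SMILES; fill each atom to its normal valence:
  6 × C: no H
  5 × O: no H
  3 × O (charge -1): no H
  1 × C: 2 H
  1 × C: 1 H
  1 × N: 2 H
  1 × N: no H
  1 × O: 1 H
  1 × S: 1 H
  Total hydrogens = 7.

7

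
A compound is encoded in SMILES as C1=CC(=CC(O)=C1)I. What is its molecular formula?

C6H5IO

Heavy atoms from the SMILES: 6 C, 1 I, 1 O.
Implicit hydrogens by atom environment:
  4 × C (aromatic): 1 H each → 4
  2 × C (aromatic): no H
  1 × I: no H
  1 × O: 1 H
  Total hydrogens = 5.
Molecular formula: C6H5IO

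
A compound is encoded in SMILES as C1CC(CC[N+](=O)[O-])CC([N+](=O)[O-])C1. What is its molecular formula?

Heavy atoms from the SMILES: 8 C, 2 N, 4 O.
Implicit hydrogens by atom environment:
  6 × C: 2 H each → 12
  2 × C: 1 H each → 2
  2 × N (charge +1): no H
  2 × O: no H
  2 × O (charge -1): no H
  Total hydrogens = 14.
Molecular formula: C8H14N2O4

C8H14N2O4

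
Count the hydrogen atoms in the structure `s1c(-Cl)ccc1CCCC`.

Hydrogens are implicit in SMILES; fill each atom to its normal valence:
  3 × C: 2 H each → 6
  2 × C (aromatic): 1 H each → 2
  2 × C (aromatic): no H
  1 × C: 3 H
  1 × Cl: no H
  1 × S (aromatic): no H
  Total hydrogens = 11.

11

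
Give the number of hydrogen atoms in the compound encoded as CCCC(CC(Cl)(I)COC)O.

Hydrogens are implicit in SMILES; fill each atom to its normal valence:
  4 × C: 2 H each → 8
  2 × C: 3 H each → 6
  1 × C: 1 H
  1 × C: no H
  1 × Cl: no H
  1 × I: no H
  1 × O: 1 H
  1 × O: no H
  Total hydrogens = 16.

16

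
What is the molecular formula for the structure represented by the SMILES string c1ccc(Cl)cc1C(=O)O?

Heavy atoms from the SMILES: 7 C, 1 Cl, 2 O.
Implicit hydrogens by atom environment:
  4 × C (aromatic): 1 H each → 4
  2 × C (aromatic): no H
  1 × C: no H
  1 × Cl: no H
  1 × O: 1 H
  1 × O: no H
  Total hydrogens = 5.
Molecular formula: C7H5ClO2

C7H5ClO2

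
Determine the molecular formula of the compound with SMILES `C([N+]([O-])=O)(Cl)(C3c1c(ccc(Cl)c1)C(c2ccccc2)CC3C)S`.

C18H17Cl2NO2S

Heavy atoms from the SMILES: 18 C, 2 Cl, 1 N, 2 O, 1 S.
Implicit hydrogens by atom environment:
  8 × C (aromatic): 1 H each → 8
  4 × C (aromatic): no H
  3 × C: 1 H each → 3
  2 × Cl: no H
  1 × C: 3 H
  1 × C: 2 H
  1 × C: no H
  1 × N (charge +1): no H
  1 × O: no H
  1 × O (charge -1): no H
  1 × S: 1 H
  Total hydrogens = 17.
Molecular formula: C18H17Cl2NO2S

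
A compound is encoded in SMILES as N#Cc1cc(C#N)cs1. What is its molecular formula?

C6H2N2S

Heavy atoms from the SMILES: 6 C, 2 N, 1 S.
Implicit hydrogens by atom environment:
  2 × C (aromatic): 1 H each → 2
  2 × C (aromatic): no H
  2 × C: no H
  2 × N: no H
  1 × S (aromatic): no H
  Total hydrogens = 2.
Molecular formula: C6H2N2S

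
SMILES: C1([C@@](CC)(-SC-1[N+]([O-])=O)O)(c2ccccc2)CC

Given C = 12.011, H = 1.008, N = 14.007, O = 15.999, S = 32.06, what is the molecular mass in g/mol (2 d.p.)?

267.34

Molecular formula: C13H17NO3S.
M = 13×12.011 + 17×1.008 + 1×14.007 + 3×15.999 + 1×32.06 = 267.34 g/mol.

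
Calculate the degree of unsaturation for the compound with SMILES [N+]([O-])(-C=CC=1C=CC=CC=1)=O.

6

Molecular formula from the SMILES: C8H7NO2.
DoU = (2C + 2 + N − H − X)/2 = (2·8 + 2 + 1 − 7 − 0)/2 = 12/2 = 6.
(Structurally: 1 ring(s) + 5 π bond(s) = 6.)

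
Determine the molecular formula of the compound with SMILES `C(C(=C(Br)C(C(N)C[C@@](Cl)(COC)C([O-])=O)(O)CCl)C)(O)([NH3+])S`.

Heavy atoms from the SMILES: 1 Br, 12 C, 2 Cl, 2 N, 5 O, 1 S.
Implicit hydrogens by atom environment:
  6 × C: no H
  3 × C: 2 H each → 6
  2 × C: 3 H each → 6
  2 × Cl: no H
  2 × O: 1 H each → 2
  2 × O: no H
  1 × Br: no H
  1 × C: 1 H
  1 × N (charge +1): 3 H
  1 × N: 2 H
  1 × O (charge -1): no H
  1 × S: 1 H
  Total hydrogens = 21.
Molecular formula: C12H21BrCl2N2O5S

C12H21BrCl2N2O5S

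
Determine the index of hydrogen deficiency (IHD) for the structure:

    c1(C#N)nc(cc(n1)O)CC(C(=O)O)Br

Molecular formula from the SMILES: C8H6BrN3O3.
DoU = (2C + 2 + N − H − X)/2 = (2·8 + 2 + 3 − 6 − 1)/2 = 14/2 = 7.
(Structurally: 1 ring(s) + 6 π bond(s) = 7.)

7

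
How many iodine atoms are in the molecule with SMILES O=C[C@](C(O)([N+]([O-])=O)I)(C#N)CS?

The symbol for iodine appears 1 time in the SMILES.

1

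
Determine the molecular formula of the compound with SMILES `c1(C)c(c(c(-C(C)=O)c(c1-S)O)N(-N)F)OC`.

C10H13FN2O3S

Heavy atoms from the SMILES: 10 C, 1 F, 2 N, 3 O, 1 S.
Implicit hydrogens by atom environment:
  6 × C (aromatic): no H
  3 × C: 3 H each → 9
  2 × O: no H
  1 × C: no H
  1 × F: no H
  1 × N: 2 H
  1 × N: no H
  1 × O: 1 H
  1 × S: 1 H
  Total hydrogens = 13.
Molecular formula: C10H13FN2O3S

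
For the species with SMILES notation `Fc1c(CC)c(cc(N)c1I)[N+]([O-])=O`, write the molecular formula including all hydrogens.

C8H8FIN2O2

Heavy atoms from the SMILES: 8 C, 1 F, 1 I, 2 N, 2 O.
Implicit hydrogens by atom environment:
  5 × C (aromatic): no H
  1 × C: 3 H
  1 × C: 2 H
  1 × C (aromatic): 1 H
  1 × F: no H
  1 × I: no H
  1 × N: 2 H
  1 × N (charge +1): no H
  1 × O: no H
  1 × O (charge -1): no H
  Total hydrogens = 8.
Molecular formula: C8H8FIN2O2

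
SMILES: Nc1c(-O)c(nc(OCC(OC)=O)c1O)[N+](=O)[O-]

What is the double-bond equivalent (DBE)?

6

Molecular formula from the SMILES: C8H9N3O7.
DoU = (2C + 2 + N − H − X)/2 = (2·8 + 2 + 3 − 9 − 0)/2 = 12/2 = 6.
(Structurally: 1 ring(s) + 5 π bond(s) = 6.)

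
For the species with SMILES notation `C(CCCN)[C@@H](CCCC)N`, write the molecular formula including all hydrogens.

C9H22N2

Heavy atoms from the SMILES: 9 C, 2 N.
Implicit hydrogens by atom environment:
  7 × C: 2 H each → 14
  2 × N: 2 H each → 4
  1 × C: 3 H
  1 × C: 1 H
  Total hydrogens = 22.
Molecular formula: C9H22N2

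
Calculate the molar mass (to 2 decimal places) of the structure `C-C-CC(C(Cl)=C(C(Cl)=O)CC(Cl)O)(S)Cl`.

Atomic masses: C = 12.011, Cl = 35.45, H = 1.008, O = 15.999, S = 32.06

326.05

Molecular formula: C9H12Cl4O2S.
M = 9×12.011 + 4×35.45 + 12×1.008 + 2×15.999 + 1×32.06 = 326.05 g/mol.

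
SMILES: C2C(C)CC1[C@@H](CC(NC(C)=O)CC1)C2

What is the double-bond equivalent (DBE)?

Molecular formula from the SMILES: C13H23NO.
DoU = (2C + 2 + N − H − X)/2 = (2·13 + 2 + 1 − 23 − 0)/2 = 6/2 = 3.
(Structurally: 2 ring(s) + 1 π bond(s) = 3.)

3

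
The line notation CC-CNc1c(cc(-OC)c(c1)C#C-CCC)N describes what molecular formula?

Heavy atoms from the SMILES: 15 C, 2 N, 1 O.
Implicit hydrogens by atom environment:
  4 × C: 2 H each → 8
  4 × C (aromatic): no H
  3 × C: 3 H each → 9
  2 × C (aromatic): 1 H each → 2
  2 × C: no H
  1 × N: 2 H
  1 × N: 1 H
  1 × O: no H
  Total hydrogens = 22.
Molecular formula: C15H22N2O

C15H22N2O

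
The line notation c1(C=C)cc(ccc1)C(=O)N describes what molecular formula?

Heavy atoms from the SMILES: 9 C, 1 N, 1 O.
Implicit hydrogens by atom environment:
  4 × C (aromatic): 1 H each → 4
  2 × C (aromatic): no H
  1 × C: 2 H
  1 × C: 1 H
  1 × C: no H
  1 × N: 2 H
  1 × O: no H
  Total hydrogens = 9.
Molecular formula: C9H9NO

C9H9NO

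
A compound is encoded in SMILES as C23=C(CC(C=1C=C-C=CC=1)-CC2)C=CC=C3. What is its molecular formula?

Heavy atoms from the SMILES: 16 C.
Implicit hydrogens by atom environment:
  9 × C (aromatic): 1 H each → 9
  3 × C: 2 H each → 6
  3 × C (aromatic): no H
  1 × C: 1 H
  Total hydrogens = 16.
Molecular formula: C16H16

C16H16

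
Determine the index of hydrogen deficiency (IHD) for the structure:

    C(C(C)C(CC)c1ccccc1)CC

4

Molecular formula from the SMILES: C14H22.
DoU = (2C + 2 + N − H − X)/2 = (2·14 + 2 + 0 − 22 − 0)/2 = 8/2 = 4.
(Structurally: 1 ring(s) + 3 π bond(s) = 4.)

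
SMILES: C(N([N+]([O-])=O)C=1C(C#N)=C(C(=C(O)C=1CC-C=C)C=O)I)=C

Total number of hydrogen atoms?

Hydrogens are implicit in SMILES; fill each atom to its normal valence:
  6 × C (aromatic): no H
  4 × C: 2 H each → 8
  3 × C: 1 H each → 3
  2 × N: no H
  2 × O: no H
  1 × C: no H
  1 × I: no H
  1 × N (charge +1): no H
  1 × O: 1 H
  1 × O (charge -1): no H
  Total hydrogens = 12.

12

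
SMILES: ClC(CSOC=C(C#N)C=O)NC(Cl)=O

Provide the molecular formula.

Heavy atoms from the SMILES: 7 C, 2 Cl, 2 N, 3 O, 1 S.
Implicit hydrogens by atom environment:
  3 × C: 1 H each → 3
  3 × C: no H
  3 × O: no H
  2 × Cl: no H
  1 × C: 2 H
  1 × N: 1 H
  1 × N: no H
  1 × S: no H
  Total hydrogens = 6.
Molecular formula: C7H6Cl2N2O3S

C7H6Cl2N2O3S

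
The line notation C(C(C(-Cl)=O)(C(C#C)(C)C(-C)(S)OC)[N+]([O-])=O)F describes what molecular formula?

Heavy atoms from the SMILES: 10 C, 1 Cl, 1 F, 1 N, 4 O, 1 S.
Implicit hydrogens by atom environment:
  5 × C: no H
  3 × C: 3 H each → 9
  3 × O: no H
  1 × C: 2 H
  1 × C: 1 H
  1 × Cl: no H
  1 × F: no H
  1 × N (charge +1): no H
  1 × O (charge -1): no H
  1 × S: 1 H
  Total hydrogens = 13.
Molecular formula: C10H13ClFNO4S

C10H13ClFNO4S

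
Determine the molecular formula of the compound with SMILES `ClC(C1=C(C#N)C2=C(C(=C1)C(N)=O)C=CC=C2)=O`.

C13H7ClN2O2

Heavy atoms from the SMILES: 13 C, 1 Cl, 2 N, 2 O.
Implicit hydrogens by atom environment:
  5 × C (aromatic): 1 H each → 5
  5 × C (aromatic): no H
  3 × C: no H
  2 × O: no H
  1 × Cl: no H
  1 × N: 2 H
  1 × N: no H
  Total hydrogens = 7.
Molecular formula: C13H7ClN2O2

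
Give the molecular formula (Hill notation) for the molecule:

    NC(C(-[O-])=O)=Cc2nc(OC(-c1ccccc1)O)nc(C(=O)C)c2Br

C16H13BrN3O5-

Heavy atoms from the SMILES: 1 Br, 16 C, 3 N, 5 O.
Implicit hydrogens by atom environment:
  5 × C (aromatic): 1 H each → 5
  5 × C (aromatic): no H
  3 × C: no H
  3 × O: no H
  2 × C: 1 H each → 2
  2 × N (aromatic): no H
  1 × Br: no H
  1 × C: 3 H
  1 × N: 2 H
  1 × O: 1 H
  1 × O (charge -1): no H
  Total hydrogens = 13.
Net charge -1.
Molecular formula: C16H13BrN3O5-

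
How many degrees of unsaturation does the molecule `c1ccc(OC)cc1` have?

4

Molecular formula from the SMILES: C7H8O.
DoU = (2C + 2 + N − H − X)/2 = (2·7 + 2 + 0 − 8 − 0)/2 = 8/2 = 4.
(Structurally: 1 ring(s) + 3 π bond(s) = 4.)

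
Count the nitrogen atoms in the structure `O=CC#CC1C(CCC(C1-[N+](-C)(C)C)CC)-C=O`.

The symbol for nitrogen appears 1 time in the SMILES.

1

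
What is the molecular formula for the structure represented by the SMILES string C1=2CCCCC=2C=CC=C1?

Heavy atoms from the SMILES: 10 C.
Implicit hydrogens by atom environment:
  4 × C: 2 H each → 8
  4 × C (aromatic): 1 H each → 4
  2 × C (aromatic): no H
  Total hydrogens = 12.
Molecular formula: C10H12

C10H12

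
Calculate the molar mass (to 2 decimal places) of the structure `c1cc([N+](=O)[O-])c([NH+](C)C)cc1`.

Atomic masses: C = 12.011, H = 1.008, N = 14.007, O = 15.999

167.19

Molecular formula: C8H11N2O2+.
M = 8×12.011 + 11×1.008 + 2×14.007 + 2×15.999 = 167.19 g/mol.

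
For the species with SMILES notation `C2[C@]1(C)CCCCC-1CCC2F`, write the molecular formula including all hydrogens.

C11H19F

Heavy atoms from the SMILES: 11 C, 1 F.
Implicit hydrogens by atom environment:
  7 × C: 2 H each → 14
  2 × C: 1 H each → 2
  1 × C: 3 H
  1 × C: no H
  1 × F: no H
  Total hydrogens = 19.
Molecular formula: C11H19F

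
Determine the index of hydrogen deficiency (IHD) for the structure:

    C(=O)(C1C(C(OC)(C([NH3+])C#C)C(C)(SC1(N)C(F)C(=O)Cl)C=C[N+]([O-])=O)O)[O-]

Molecular formula from the SMILES: C15H19ClFN3O7S.
DoU = (2C + 2 + N − H − X)/2 = (2·15 + 2 + 3 − 19 − 2)/2 = 14/2 = 7.
(Structurally: 1 ring(s) + 6 π bond(s) = 7.)

7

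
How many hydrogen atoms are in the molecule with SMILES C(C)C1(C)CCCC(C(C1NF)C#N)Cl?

18

Hydrogens are implicit in SMILES; fill each atom to its normal valence:
  4 × C: 2 H each → 8
  3 × C: 1 H each → 3
  2 × C: 3 H each → 6
  2 × C: no H
  1 × Cl: no H
  1 × F: no H
  1 × N: 1 H
  1 × N: no H
  Total hydrogens = 18.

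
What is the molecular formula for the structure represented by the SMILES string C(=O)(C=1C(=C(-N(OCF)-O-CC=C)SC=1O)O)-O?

Heavy atoms from the SMILES: 9 C, 1 F, 1 N, 6 O, 1 S.
Implicit hydrogens by atom environment:
  4 × C (aromatic): no H
  3 × C: 2 H each → 6
  3 × O: 1 H each → 3
  3 × O: no H
  1 × C: 1 H
  1 × C: no H
  1 × F: no H
  1 × N: no H
  1 × S (aromatic): no H
  Total hydrogens = 10.
Molecular formula: C9H10FNO6S

C9H10FNO6S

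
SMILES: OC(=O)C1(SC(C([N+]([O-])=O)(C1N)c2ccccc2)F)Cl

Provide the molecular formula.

Heavy atoms from the SMILES: 11 C, 1 Cl, 1 F, 2 N, 4 O, 1 S.
Implicit hydrogens by atom environment:
  5 × C (aromatic): 1 H each → 5
  3 × C: no H
  2 × C: 1 H each → 2
  2 × O: no H
  1 × C (aromatic): no H
  1 × Cl: no H
  1 × F: no H
  1 × N: 2 H
  1 × N (charge +1): no H
  1 × O: 1 H
  1 × O (charge -1): no H
  1 × S: no H
  Total hydrogens = 10.
Molecular formula: C11H10ClFN2O4S

C11H10ClFN2O4S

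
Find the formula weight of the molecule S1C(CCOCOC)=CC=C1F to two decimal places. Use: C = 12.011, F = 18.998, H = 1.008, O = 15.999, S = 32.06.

Molecular formula: C8H11FO2S.
M = 8×12.011 + 1×18.998 + 11×1.008 + 2×15.999 + 1×32.06 = 190.23 g/mol.

190.23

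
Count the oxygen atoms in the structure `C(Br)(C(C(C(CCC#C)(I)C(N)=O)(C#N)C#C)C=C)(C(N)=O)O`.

The symbol for oxygen appears 3 times in the SMILES.

3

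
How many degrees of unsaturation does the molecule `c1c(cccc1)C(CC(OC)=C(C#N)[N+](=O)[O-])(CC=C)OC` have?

Molecular formula from the SMILES: C16H18N2O4.
DoU = (2C + 2 + N − H − X)/2 = (2·16 + 2 + 2 − 18 − 0)/2 = 18/2 = 9.
(Structurally: 1 ring(s) + 8 π bond(s) = 9.)

9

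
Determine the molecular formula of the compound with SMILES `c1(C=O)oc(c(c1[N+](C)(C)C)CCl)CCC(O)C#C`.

Heavy atoms from the SMILES: 14 C, 1 Cl, 1 N, 3 O.
Implicit hydrogens by atom environment:
  4 × C (aromatic): no H
  3 × C: 3 H each → 9
  3 × C: 2 H each → 6
  3 × C: 1 H each → 3
  1 × C: no H
  1 × Cl: no H
  1 × N (charge +1): no H
  1 × O: 1 H
  1 × O (aromatic): no H
  1 × O: no H
  Total hydrogens = 19.
Net charge +1.
Molecular formula: C14H19ClNO3+

C14H19ClNO3+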